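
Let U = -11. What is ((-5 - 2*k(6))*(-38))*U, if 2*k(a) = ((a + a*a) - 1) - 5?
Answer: -17138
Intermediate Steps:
k(a) = -3 + a/2 + a**2/2 (k(a) = (((a + a*a) - 1) - 5)/2 = (((a + a**2) - 1) - 5)/2 = ((-1 + a + a**2) - 5)/2 = (-6 + a + a**2)/2 = -3 + a/2 + a**2/2)
((-5 - 2*k(6))*(-38))*U = ((-5 - 2*(-3 + (1/2)*6 + (1/2)*6**2))*(-38))*(-11) = ((-5 - 2*(-3 + 3 + (1/2)*36))*(-38))*(-11) = ((-5 - 2*(-3 + 3 + 18))*(-38))*(-11) = ((-5 - 2*18)*(-38))*(-11) = ((-5 - 36)*(-38))*(-11) = -41*(-38)*(-11) = 1558*(-11) = -17138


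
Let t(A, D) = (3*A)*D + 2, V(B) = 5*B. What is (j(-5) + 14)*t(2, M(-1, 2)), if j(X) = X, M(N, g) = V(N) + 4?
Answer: -36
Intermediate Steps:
M(N, g) = 4 + 5*N (M(N, g) = 5*N + 4 = 4 + 5*N)
t(A, D) = 2 + 3*A*D (t(A, D) = 3*A*D + 2 = 2 + 3*A*D)
(j(-5) + 14)*t(2, M(-1, 2)) = (-5 + 14)*(2 + 3*2*(4 + 5*(-1))) = 9*(2 + 3*2*(4 - 5)) = 9*(2 + 3*2*(-1)) = 9*(2 - 6) = 9*(-4) = -36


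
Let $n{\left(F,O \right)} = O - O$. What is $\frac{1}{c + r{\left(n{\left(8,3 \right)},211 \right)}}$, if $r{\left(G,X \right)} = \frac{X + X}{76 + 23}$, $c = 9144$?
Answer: $\frac{99}{905678} \approx 0.00010931$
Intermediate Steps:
$n{\left(F,O \right)} = 0$
$r{\left(G,X \right)} = \frac{2 X}{99}$
$\frac{1}{c + r{\left(n{\left(8,3 \right)},211 \right)}} = \frac{1}{9144 + \frac{2}{99} \cdot 211} = \frac{1}{9144 + \frac{422}{99}} = \frac{1}{\frac{905678}{99}} = \frac{99}{905678}$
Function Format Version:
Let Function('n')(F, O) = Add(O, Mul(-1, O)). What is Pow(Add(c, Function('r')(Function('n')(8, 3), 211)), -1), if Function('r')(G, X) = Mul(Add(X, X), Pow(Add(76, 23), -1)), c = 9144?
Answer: Rational(99, 905678) ≈ 0.00010931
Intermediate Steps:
Function('n')(F, O) = 0
Function('r')(G, X) = Mul(Rational(2, 99), X) (Function('r')(G, X) = Mul(Mul(2, X), Pow(99, -1)) = Mul(Mul(2, X), Rational(1, 99)) = Mul(Rational(2, 99), X))
Pow(Add(c, Function('r')(Function('n')(8, 3), 211)), -1) = Pow(Add(9144, Mul(Rational(2, 99), 211)), -1) = Pow(Add(9144, Rational(422, 99)), -1) = Pow(Rational(905678, 99), -1) = Rational(99, 905678)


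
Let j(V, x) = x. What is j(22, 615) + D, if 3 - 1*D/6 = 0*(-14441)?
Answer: 633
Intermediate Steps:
D = 18 (D = 18 - 0*(-14441) = 18 - 6*0 = 18 + 0 = 18)
j(22, 615) + D = 615 + 18 = 633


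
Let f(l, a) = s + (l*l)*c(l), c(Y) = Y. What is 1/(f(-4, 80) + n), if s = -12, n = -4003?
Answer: -1/4079 ≈ -0.00024516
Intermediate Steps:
f(l, a) = -12 + l³ (f(l, a) = -12 + (l*l)*l = -12 + l²*l = -12 + l³)
1/(f(-4, 80) + n) = 1/((-12 + (-4)³) - 4003) = 1/((-12 - 64) - 4003) = 1/(-76 - 4003) = 1/(-4079) = -1/4079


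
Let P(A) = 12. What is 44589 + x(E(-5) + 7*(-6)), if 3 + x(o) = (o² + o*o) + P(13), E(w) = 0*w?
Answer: 48126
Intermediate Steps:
E(w) = 0
x(o) = 9 + 2*o² (x(o) = -3 + ((o² + o*o) + 12) = -3 + ((o² + o²) + 12) = -3 + (2*o² + 12) = -3 + (12 + 2*o²) = 9 + 2*o²)
44589 + x(E(-5) + 7*(-6)) = 44589 + (9 + 2*(0 + 7*(-6))²) = 44589 + (9 + 2*(0 - 42)²) = 44589 + (9 + 2*(-42)²) = 44589 + (9 + 2*1764) = 44589 + (9 + 3528) = 44589 + 3537 = 48126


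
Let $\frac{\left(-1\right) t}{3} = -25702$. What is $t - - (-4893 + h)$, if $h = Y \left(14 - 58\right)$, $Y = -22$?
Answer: $73181$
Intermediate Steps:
$t = 77106$ ($t = \left(-3\right) \left(-25702\right) = 77106$)
$h = 968$ ($h = - 22 \left(14 - 58\right) = \left(-22\right) \left(-44\right) = 968$)
$t - - (-4893 + h) = 77106 - - (-4893 + 968) = 77106 - \left(-1\right) \left(-3925\right) = 77106 - 3925 = 73181$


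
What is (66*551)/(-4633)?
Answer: -36366/4633 ≈ -7.8493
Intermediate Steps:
(66*551)/(-4633) = 36366*(-1/4633) = -36366/4633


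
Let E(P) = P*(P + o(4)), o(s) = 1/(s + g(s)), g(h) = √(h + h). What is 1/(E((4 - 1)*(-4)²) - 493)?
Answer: 1835/3366937 + 12*√2/3366937 ≈ 0.00055005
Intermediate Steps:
g(h) = √2*√h (g(h) = √(2*h) = √2*√h)
o(s) = 1/(s + √2*√s)
E(P) = P*(P + 1/(4 + 2*√2)) (E(P) = P*(P + 1/(4 + √2*√4)) = P*(P + 1/(4 + √2*2)) = P*(P + 1/(4 + 2*√2)))
1/(E((4 - 1)*(-4)²) - 493) = 1/((((4 - 1)*(-4)²)² + ((4 - 1)*(-4)²)/2 - (4 - 1)*(-4)²*√2/4) - 493) = 1/(((3*16)² + (3*16)/2 - 3*16*√2/4) - 493) = 1/((48² + (½)*48 - ¼*48*√2) - 493) = 1/((2304 + 24 - 12*√2) - 493) = 1/((2328 - 12*√2) - 493) = 1/(1835 - 12*√2)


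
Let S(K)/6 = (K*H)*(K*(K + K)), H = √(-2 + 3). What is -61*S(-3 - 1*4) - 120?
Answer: 250956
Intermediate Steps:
H = 1 (H = √1 = 1)
S(K) = 12*K³ (S(K) = 6*((K*1)*(K*(K + K))) = 6*(K*(K*(2*K))) = 6*(K*(2*K²)) = 6*(2*K³) = 12*K³)
-61*S(-3 - 1*4) - 120 = -732*(-3 - 1*4)³ - 120 = -732*(-3 - 4)³ - 120 = -732*(-7)³ - 120 = -732*(-343) - 120 = -61*(-4116) - 120 = 251076 - 120 = 250956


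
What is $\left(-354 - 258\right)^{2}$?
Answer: $374544$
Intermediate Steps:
$\left(-354 - 258\right)^{2} = \left(-612\right)^{2} = 374544$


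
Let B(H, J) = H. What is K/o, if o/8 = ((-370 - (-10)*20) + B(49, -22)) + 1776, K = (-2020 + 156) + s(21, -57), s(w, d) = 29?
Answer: -367/2648 ≈ -0.13860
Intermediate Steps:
K = -1835 (K = (-2020 + 156) + 29 = -1864 + 29 = -1835)
o = 13240 (o = 8*(((-370 - (-10)*20) + 49) + 1776) = 8*(((-370 - 1*(-200)) + 49) + 1776) = 8*(((-370 + 200) + 49) + 1776) = 8*((-170 + 49) + 1776) = 8*(-121 + 1776) = 8*1655 = 13240)
K/o = -1835/13240 = -1835*1/13240 = -367/2648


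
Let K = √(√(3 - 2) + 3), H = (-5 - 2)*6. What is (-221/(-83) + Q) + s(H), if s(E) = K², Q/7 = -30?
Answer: -16877/83 ≈ -203.34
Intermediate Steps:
Q = -210 (Q = 7*(-30) = -210)
H = -42 (H = -7*6 = -42)
K = 2 (K = √(√1 + 3) = √(1 + 3) = √4 = 2)
s(E) = 4 (s(E) = 2² = 4)
(-221/(-83) + Q) + s(H) = (-221/(-83) - 210) + 4 = (-221*(-1/83) - 210) + 4 = (221/83 - 210) + 4 = -17209/83 + 4 = -16877/83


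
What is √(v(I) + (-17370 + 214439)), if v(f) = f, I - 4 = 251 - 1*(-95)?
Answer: √197419 ≈ 444.32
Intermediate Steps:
I = 350 (I = 4 + (251 - 1*(-95)) = 4 + (251 + 95) = 4 + 346 = 350)
√(v(I) + (-17370 + 214439)) = √(350 + (-17370 + 214439)) = √(350 + 197069) = √197419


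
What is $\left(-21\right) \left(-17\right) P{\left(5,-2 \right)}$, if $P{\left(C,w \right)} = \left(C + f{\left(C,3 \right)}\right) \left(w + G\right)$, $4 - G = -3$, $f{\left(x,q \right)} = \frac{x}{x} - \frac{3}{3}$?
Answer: $8925$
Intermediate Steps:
$f{\left(x,q \right)} = 0$ ($f{\left(x,q \right)} = 1 - 1 = 0$)
$G = 7$ ($G = 4 - -3 = 4 + 3 = 7$)
$P{\left(C,w \right)} = C \left(7 + w\right)$ ($P{\left(C,w \right)} = \left(C + 0\right) \left(w + 7\right) = C \left(7 + w\right)$)
$\left(-21\right) \left(-17\right) P{\left(5,-2 \right)} = \left(-21\right) \left(-17\right) 5 \left(7 - 2\right) = 357 \cdot 5 \cdot 5 = 357 \cdot 25 = 8925$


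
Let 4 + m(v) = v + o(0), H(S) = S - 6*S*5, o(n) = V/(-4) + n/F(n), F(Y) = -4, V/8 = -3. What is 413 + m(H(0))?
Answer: 415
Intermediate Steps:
V = -24 (V = 8*(-3) = -24)
o(n) = 6 - n/4 (o(n) = -24/(-4) + n/(-4) = -24*(-¼) + n*(-¼) = 6 - n/4)
H(S) = -29*S (H(S) = S - 30*S = -29*S)
m(v) = 2 + v (m(v) = -4 + (v + (6 - ¼*0)) = -4 + (v + (6 + 0)) = -4 + (v + 6) = -4 + (6 + v) = 2 + v)
413 + m(H(0)) = 413 + (2 - 29*0) = 413 + (2 + 0) = 413 + 2 = 415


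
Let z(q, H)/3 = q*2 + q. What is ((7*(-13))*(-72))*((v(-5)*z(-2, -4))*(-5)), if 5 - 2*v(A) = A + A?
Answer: 4422600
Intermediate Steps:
z(q, H) = 9*q (z(q, H) = 3*(q*2 + q) = 3*(2*q + q) = 3*(3*q) = 9*q)
v(A) = 5/2 - A (v(A) = 5/2 - (A + A)/2 = 5/2 - A)
((7*(-13))*(-72))*((v(-5)*z(-2, -4))*(-5)) = ((7*(-13))*(-72))*(((5/2 - 1*(-5))*(9*(-2)))*(-5)) = (-91*(-72))*(((5/2 + 5)*(-18))*(-5)) = 6552*(((15/2)*(-18))*(-5)) = 6552*(-135*(-5)) = 6552*675 = 4422600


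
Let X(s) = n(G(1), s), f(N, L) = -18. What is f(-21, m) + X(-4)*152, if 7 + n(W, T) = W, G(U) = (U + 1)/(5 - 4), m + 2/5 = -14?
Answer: -778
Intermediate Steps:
m = -72/5 (m = -2/5 - 14 = -72/5 ≈ -14.400)
G(U) = 1 + U (G(U) = (1 + U)/1 = (1 + U)*1 = 1 + U)
n(W, T) = -7 + W
X(s) = -5 (X(s) = -7 + (1 + 1) = -7 + 2 = -5)
f(-21, m) + X(-4)*152 = -18 - 5*152 = -18 - 760 = -778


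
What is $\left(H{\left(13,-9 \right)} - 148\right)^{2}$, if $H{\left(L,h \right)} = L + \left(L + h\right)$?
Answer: $17161$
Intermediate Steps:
$H{\left(L,h \right)} = h + 2 L$
$\left(H{\left(13,-9 \right)} - 148\right)^{2} = \left(\left(-9 + 2 \cdot 13\right) - 148\right)^{2} = \left(\left(-9 + 26\right) - 148\right)^{2} = \left(17 - 148\right)^{2} = \left(-131\right)^{2} = 17161$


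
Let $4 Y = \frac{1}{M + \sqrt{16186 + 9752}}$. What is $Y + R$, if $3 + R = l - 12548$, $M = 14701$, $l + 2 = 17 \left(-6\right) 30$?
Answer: $- \frac{13495468936575}{864373852} - \frac{3 \sqrt{2882}}{864373852} \approx -15613.0$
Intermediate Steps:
$l = -3062$ ($l = -2 + 17 \left(-6\right) 30 = -2 - 3060 = -3062$)
$Y = \frac{1}{4 \left(14701 + 3 \sqrt{2882}\right)}$ ($Y = \frac{1}{4 \left(14701 + \sqrt{16186 + 9752}\right)} = \frac{1}{4 \left(14701 + \sqrt{25938}\right)} = \frac{1}{4 \left(14701 + 3 \sqrt{2882}\right)} \approx 1.6821 \cdot 10^{-5}$)
$R = -15613$ ($R = -3 - 15610 = -15613$)
$Y + R = \left(\frac{14701}{864373852} - \frac{3 \sqrt{2882}}{864373852}\right) - 15613 = - \frac{13495468936575}{864373852} - \frac{3 \sqrt{2882}}{864373852}$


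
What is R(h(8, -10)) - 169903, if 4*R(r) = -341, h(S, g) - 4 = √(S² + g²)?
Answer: -679953/4 ≈ -1.6999e+5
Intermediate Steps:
h(S, g) = 4 + √(S² + g²)
R(r) = -341/4 (R(r) = (¼)*(-341) = -341/4)
R(h(8, -10)) - 169903 = -341/4 - 169903 = -679953/4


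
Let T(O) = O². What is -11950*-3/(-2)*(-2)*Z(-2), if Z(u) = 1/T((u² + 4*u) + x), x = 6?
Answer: 17925/2 ≈ 8962.5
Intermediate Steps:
Z(u) = (6 + u² + 4*u)⁻² (Z(u) = 1/(((u² + 4*u) + 6)²) = 1/((6 + u² + 4*u)²) = (6 + u² + 4*u)⁻²)
-11950*-3/(-2)*(-2)*Z(-2) = -11950*-3/(-2)*(-2)/(6 + (-2)² + 4*(-2))² = -11950*-3*(-½)*(-2)/(6 + 4 - 8)² = -11950*(3/2)*(-2)/2² = -(-35850)/4 = -11950*(-¾) = 17925/2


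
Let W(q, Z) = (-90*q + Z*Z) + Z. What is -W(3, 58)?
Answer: -3152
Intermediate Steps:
W(q, Z) = Z + Z² - 90*q (W(q, Z) = (-90*q + Z²) + Z = (Z² - 90*q) + Z = Z + Z² - 90*q)
-W(3, 58) = -(58 + 58² - 90*3) = -(58 + 3364 - 270) = -1*3152 = -3152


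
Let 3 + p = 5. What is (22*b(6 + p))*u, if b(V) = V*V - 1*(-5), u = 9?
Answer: 13662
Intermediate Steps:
p = 2 (p = -3 + 5 = 2)
b(V) = 5 + V² (b(V) = V² + 5 = 5 + V²)
(22*b(6 + p))*u = (22*(5 + (6 + 2)²))*9 = (22*(5 + 8²))*9 = (22*(5 + 64))*9 = (22*69)*9 = 1518*9 = 13662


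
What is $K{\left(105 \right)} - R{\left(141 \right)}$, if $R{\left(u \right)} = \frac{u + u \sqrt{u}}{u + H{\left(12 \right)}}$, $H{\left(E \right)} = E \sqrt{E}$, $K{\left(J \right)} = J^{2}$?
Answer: $11025 - \frac{141 + 141 \sqrt{141}}{141 + 24 \sqrt{3}} \approx 11015.0$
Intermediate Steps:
$H{\left(E \right)} = E^{\frac{3}{2}}$
$R{\left(u \right)} = \frac{u + u^{\frac{3}{2}}}{u + 24 \sqrt{3}}$ ($R{\left(u \right)} = \frac{u + u \sqrt{u}}{u + 12^{\frac{3}{2}}} = \frac{u + u^{\frac{3}{2}}}{u + 24 \sqrt{3}}$)
$K{\left(105 \right)} - R{\left(141 \right)} = 105^{2} - \frac{141 + 141^{\frac{3}{2}}}{141 + 24 \sqrt{3}} = 11025 - \frac{141 + 141 \sqrt{141}}{141 + 24 \sqrt{3}}$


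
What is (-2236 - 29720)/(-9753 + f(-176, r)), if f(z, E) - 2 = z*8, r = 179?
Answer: 31956/11159 ≈ 2.8637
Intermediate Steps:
f(z, E) = 2 + 8*z (f(z, E) = 2 + z*8 = 2 + 8*z)
(-2236 - 29720)/(-9753 + f(-176, r)) = (-2236 - 29720)/(-9753 + (2 + 8*(-176))) = -31956/(-9753 + (2 - 1408)) = -31956/(-9753 - 1406) = -31956/(-11159) = -31956*(-1/11159) = 31956/11159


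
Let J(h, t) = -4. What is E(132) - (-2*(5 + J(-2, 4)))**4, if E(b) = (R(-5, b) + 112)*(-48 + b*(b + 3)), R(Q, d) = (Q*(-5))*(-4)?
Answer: 213248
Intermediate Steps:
R(Q, d) = 20*Q (R(Q, d) = -5*Q*(-4) = 20*Q)
E(b) = -576 + 12*b*(3 + b) (E(b) = (20*(-5) + 112)*(-48 + b*(b + 3)) = (-100 + 112)*(-48 + b*(3 + b)) = 12*(-48 + b*(3 + b)) = -576 + 12*b*(3 + b))
E(132) - (-2*(5 + J(-2, 4)))**4 = (-576 + 12*132**2 + 36*132) - (-2*(5 - 4))**4 = (-576 + 12*17424 + 4752) - (-2*1)**4 = (-576 + 209088 + 4752) - 1*(-2)**4 = 213264 - 1*16 = 213264 - 16 = 213248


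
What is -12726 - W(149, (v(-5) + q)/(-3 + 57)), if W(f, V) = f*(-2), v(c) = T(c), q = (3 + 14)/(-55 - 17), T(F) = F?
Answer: -12428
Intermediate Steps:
q = -17/72 (q = 17/(-72) = 17*(-1/72) = -17/72 ≈ -0.23611)
v(c) = c
W(f, V) = -2*f
-12726 - W(149, (v(-5) + q)/(-3 + 57)) = -12726 - (-2)*149 = -12726 - 1*(-298) = -12726 + 298 = -12428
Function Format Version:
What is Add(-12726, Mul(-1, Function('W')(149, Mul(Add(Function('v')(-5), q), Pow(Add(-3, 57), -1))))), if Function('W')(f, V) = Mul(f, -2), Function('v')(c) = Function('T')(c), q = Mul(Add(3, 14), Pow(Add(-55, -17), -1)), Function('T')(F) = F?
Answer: -12428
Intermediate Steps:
q = Rational(-17, 72) (q = Mul(17, Pow(-72, -1)) = Mul(17, Rational(-1, 72)) = Rational(-17, 72) ≈ -0.23611)
Function('v')(c) = c
Function('W')(f, V) = Mul(-2, f)
Add(-12726, Mul(-1, Function('W')(149, Mul(Add(Function('v')(-5), q), Pow(Add(-3, 57), -1))))) = Add(-12726, Mul(-1, Mul(-2, 149))) = Add(-12726, Mul(-1, -298)) = Add(-12726, 298) = -12428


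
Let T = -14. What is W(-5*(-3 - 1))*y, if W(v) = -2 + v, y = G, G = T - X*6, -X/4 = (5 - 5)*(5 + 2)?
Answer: -252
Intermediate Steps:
X = 0 (X = -4*(5 - 5)*(5 + 2) = -0*7 = -4*0 = 0)
G = -14 (G = -14 - 0*6 = -14 - 1*0 = -14 + 0 = -14)
y = -14
W(-5*(-3 - 1))*y = (-2 - 5*(-3 - 1))*(-14) = (-2 - 5*(-4))*(-14) = (-2 + 20)*(-14) = 18*(-14) = -252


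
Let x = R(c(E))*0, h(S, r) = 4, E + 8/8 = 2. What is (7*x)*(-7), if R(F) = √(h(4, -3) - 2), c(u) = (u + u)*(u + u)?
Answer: 0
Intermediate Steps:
E = 1 (E = -1 + 2 = 1)
c(u) = 4*u² (c(u) = (2*u)*(2*u) = 4*u²)
R(F) = √2 (R(F) = √(4 - 2) = √2)
x = 0 (x = √2*0 = 0)
(7*x)*(-7) = (7*0)*(-7) = 0*(-7) = 0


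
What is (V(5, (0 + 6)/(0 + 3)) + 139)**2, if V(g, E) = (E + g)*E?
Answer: 23409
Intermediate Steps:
V(g, E) = E*(E + g)
(V(5, (0 + 6)/(0 + 3)) + 139)**2 = (((0 + 6)/(0 + 3))*((0 + 6)/(0 + 3) + 5) + 139)**2 = ((6/3)*(6/3 + 5) + 139)**2 = ((6*(1/3))*(6*(1/3) + 5) + 139)**2 = (2*(2 + 5) + 139)**2 = (2*7 + 139)**2 = (14 + 139)**2 = 153**2 = 23409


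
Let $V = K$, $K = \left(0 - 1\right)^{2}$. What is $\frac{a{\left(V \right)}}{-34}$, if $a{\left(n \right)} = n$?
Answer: $- \frac{1}{34} \approx -0.029412$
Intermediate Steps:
$K = 1$ ($K = \left(-1\right)^{2} = 1$)
$V = 1$
$\frac{a{\left(V \right)}}{-34} = \frac{1}{-34} \cdot 1 = \left(- \frac{1}{34}\right) 1 = - \frac{1}{34}$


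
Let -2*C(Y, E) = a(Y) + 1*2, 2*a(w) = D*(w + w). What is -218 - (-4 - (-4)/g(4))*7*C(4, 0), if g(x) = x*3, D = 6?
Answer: -1655/3 ≈ -551.67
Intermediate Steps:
a(w) = 6*w (a(w) = (6*(w + w))/2 = (6*(2*w))/2 = (12*w)/2 = 6*w)
g(x) = 3*x
C(Y, E) = -1 - 3*Y (C(Y, E) = -(6*Y + 1*2)/2 = -(6*Y + 2)/2 = -(2 + 6*Y)/2 = -1 - 3*Y)
-218 - (-4 - (-4)/g(4))*7*C(4, 0) = -218 - (-4 - (-4)/(3*4))*7*(-1 - 3*4) = -218 - (-4 - (-4)/12)*7*(-1 - 12) = -218 - (-4 - (-4)/12)*7*(-13) = -218 - (-4 - 1*(-⅓))*7*(-13) = -218 - (-4 + ⅓)*7*(-13) = -218 - (-11/3*7)*(-13) = -218 - (-77)*(-13)/3 = -218 - 1*1001/3 = -218 - 1001/3 = -1655/3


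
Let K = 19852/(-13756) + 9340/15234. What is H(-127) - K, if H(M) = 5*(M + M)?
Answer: -33245732969/26194863 ≈ -1269.2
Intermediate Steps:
H(M) = 10*M (H(M) = 5*(2*M) = 10*M)
K = -21743041/26194863 (K = 19852*(-1/13756) + 9340*(1/15234) = -4963/3439 + 4670/7617 = -21743041/26194863 ≈ -0.83005)
H(-127) - K = 10*(-127) - 1*(-21743041/26194863) = -1270 + 21743041/26194863 = -33245732969/26194863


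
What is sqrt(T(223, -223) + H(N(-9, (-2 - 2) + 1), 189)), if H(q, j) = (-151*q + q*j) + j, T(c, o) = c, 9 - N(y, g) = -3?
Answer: 2*sqrt(217) ≈ 29.462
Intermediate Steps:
N(y, g) = 12 (N(y, g) = 9 - 1*(-3) = 9 + 3 = 12)
H(q, j) = j - 151*q + j*q (H(q, j) = (-151*q + j*q) + j = j - 151*q + j*q)
sqrt(T(223, -223) + H(N(-9, (-2 - 2) + 1), 189)) = sqrt(223 + (189 - 151*12 + 189*12)) = sqrt(223 + (189 - 1812 + 2268)) = sqrt(223 + 645) = sqrt(868) = 2*sqrt(217)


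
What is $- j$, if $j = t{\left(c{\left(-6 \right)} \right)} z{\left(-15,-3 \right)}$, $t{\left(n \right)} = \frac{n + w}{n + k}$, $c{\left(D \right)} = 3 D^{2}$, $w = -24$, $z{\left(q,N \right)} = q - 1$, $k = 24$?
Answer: $\frac{112}{11} \approx 10.182$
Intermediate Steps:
$z{\left(q,N \right)} = -1 + q$ ($z{\left(q,N \right)} = q - 1 = -1 + q$)
$t{\left(n \right)} = \frac{-24 + n}{24 + n}$ ($t{\left(n \right)} = \frac{n - 24}{n + 24} = \frac{-24 + n}{24 + n}$)
$j = - \frac{112}{11}$ ($j = \frac{-24 + 3 \left(-6\right)^{2}}{24 + 3 \left(-6\right)^{2}} \left(-1 - 15\right) = \frac{-24 + 3 \cdot 36}{24 + 3 \cdot 36} \left(-16\right) = \frac{-24 + 108}{24 + 108} \left(-16\right) = \frac{1}{132} \cdot 84 \left(-16\right) = \frac{7}{11} \left(-16\right) = - \frac{112}{11} \approx -10.182$)
$- j = \left(-1\right) \left(- \frac{112}{11}\right) = \frac{112}{11}$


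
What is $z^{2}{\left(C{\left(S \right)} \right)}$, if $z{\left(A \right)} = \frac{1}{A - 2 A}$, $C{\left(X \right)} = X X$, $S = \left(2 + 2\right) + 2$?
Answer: $\frac{1}{1296} \approx 0.0007716$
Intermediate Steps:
$S = 6$ ($S = 4 + 2 = 6$)
$C{\left(X \right)} = X^{2}$
$z{\left(A \right)} = - \frac{1}{A}$ ($z{\left(A \right)} = \frac{1}{\left(-1\right) A} = - \frac{1}{A}$)
$z^{2}{\left(C{\left(S \right)} \right)} = \left(- \frac{1}{6^{2}}\right)^{2} = \left(- \frac{1}{36}\right)^{2} = \frac{1}{1296}$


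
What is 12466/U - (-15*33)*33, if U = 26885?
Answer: 439178941/26885 ≈ 16335.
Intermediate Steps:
12466/U - (-15*33)*33 = 12466/26885 - (-15*33)*33 = 12466*(1/26885) - (-495)*33 = 12466/26885 - 1*(-16335) = 12466/26885 + 16335 = 439178941/26885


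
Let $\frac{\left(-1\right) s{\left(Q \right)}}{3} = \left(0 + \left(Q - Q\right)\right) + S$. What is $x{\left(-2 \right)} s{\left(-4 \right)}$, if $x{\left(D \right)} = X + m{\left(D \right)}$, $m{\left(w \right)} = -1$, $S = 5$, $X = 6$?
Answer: $-75$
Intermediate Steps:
$x{\left(D \right)} = 5$ ($x{\left(D \right)} = 6 - 1 = 5$)
$s{\left(Q \right)} = -15$ ($s{\left(Q \right)} = - 3 \left(\left(0 + \left(Q - Q\right)\right) + 5\right) = - 3 \left(\left(0 + 0\right) + 5\right) = - 3 \left(0 + 5\right) = \left(-3\right) 5 = -15$)
$x{\left(-2 \right)} s{\left(-4 \right)} = 5 \left(-15\right) = -75$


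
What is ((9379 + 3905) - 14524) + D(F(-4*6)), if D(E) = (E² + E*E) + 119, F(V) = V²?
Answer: 662431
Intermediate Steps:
D(E) = 119 + 2*E² (D(E) = (E² + E²) + 119 = 2*E² + 119 = 119 + 2*E²)
((9379 + 3905) - 14524) + D(F(-4*6)) = ((9379 + 3905) - 14524) + (119 + 2*((-4*6)²)²) = (13284 - 14524) + (119 + 2*((-24)²)²) = -1240 + (119 + 2*576²) = -1240 + (119 + 2*331776) = -1240 + (119 + 663552) = -1240 + 663671 = 662431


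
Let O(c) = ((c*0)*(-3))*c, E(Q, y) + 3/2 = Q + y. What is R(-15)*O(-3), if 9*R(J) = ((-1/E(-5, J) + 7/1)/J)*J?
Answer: 0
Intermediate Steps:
E(Q, y) = -3/2 + Q + y (E(Q, y) = -3/2 + (Q + y) = -3/2 + Q + y)
O(c) = 0 (O(c) = (0*(-3))*c = 0*c = 0)
R(J) = 7/9 - 1/(9*(-13/2 + J)) (R(J) = (((-1/(-3/2 - 5 + J) + 7/1)/J)*J)/9 = (((-1/(-13/2 + J) + 7*1)/J)*J)/9 = (((-1/(-13/2 + J) + 7)/J)*J)/9 = (((7 - 1/(-13/2 + J))/J)*J)/9 = (7 - 1/(-13/2 + J))/9 = 7/9 - 1/(9*(-13/2 + J)))
R(-15)*O(-3) = ((-93 + 14*(-15))/(9*(-13 + 2*(-15))))*0 = ((-93 - 210)/(9*(-13 - 30)))*0 = ((1/9)*(-303)/(-43))*0 = ((1/9)*(-1/43)*(-303))*0 = (101/129)*0 = 0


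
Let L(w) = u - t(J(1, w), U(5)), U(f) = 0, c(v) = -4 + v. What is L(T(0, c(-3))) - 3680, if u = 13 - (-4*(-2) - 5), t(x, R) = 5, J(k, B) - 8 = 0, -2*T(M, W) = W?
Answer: -3675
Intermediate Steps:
T(M, W) = -W/2
J(k, B) = 8 (J(k, B) = 8 + 0 = 8)
u = 10 (u = 13 - (8 - 5) = 13 - 1*3 = 13 - 3 = 10)
L(w) = 5 (L(w) = 10 - 1*5 = 10 - 5 = 5)
L(T(0, c(-3))) - 3680 = 5 - 3680 = -3675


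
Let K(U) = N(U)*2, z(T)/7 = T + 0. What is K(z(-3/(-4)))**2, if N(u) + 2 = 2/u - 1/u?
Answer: 5776/441 ≈ 13.098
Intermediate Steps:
z(T) = 7*T (z(T) = 7*(T + 0) = 7*T)
N(u) = -2 + 1/u (N(u) = -2 + (2/u - 1/u) = -2 + 1/u)
K(U) = -4 + 2/U (K(U) = (-2 + 1/U)*2 = -4 + 2/U)
K(z(-3/(-4)))**2 = (-4 + 2/((7*(-3/(-4)))))**2 = (-4 + 2/((7*(-3*(-1/4)))))**2 = (-4 + 2/((7*(3/4))))**2 = (-4 + 2/(21/4))**2 = (-4 + 2*(4/21))**2 = (-4 + 8/21)**2 = (-76/21)**2 = 5776/441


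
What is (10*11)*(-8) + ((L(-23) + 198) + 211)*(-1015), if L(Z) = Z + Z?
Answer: -369325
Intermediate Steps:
L(Z) = 2*Z
(10*11)*(-8) + ((L(-23) + 198) + 211)*(-1015) = (10*11)*(-8) + ((2*(-23) + 198) + 211)*(-1015) = 110*(-8) + ((-46 + 198) + 211)*(-1015) = -880 + (152 + 211)*(-1015) = -880 + 363*(-1015) = -880 - 368445 = -369325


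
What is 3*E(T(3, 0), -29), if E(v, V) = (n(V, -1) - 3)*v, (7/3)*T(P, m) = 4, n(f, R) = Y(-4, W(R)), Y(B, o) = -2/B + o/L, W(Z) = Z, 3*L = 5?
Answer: -558/35 ≈ -15.943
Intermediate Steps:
L = 5/3 (L = (⅓)*5 = 5/3 ≈ 1.6667)
Y(B, o) = -2/B + 3*o/5 (Y(B, o) = -2/B + o/(5/3) = -2/B + o*(⅗) = -2/B + 3*o/5)
n(f, R) = ½ + 3*R/5 (n(f, R) = -2/(-4) + 3*R/5 = -2*(-¼) + 3*R/5 = ½ + 3*R/5)
T(P, m) = 12/7 (T(P, m) = (3/7)*4 = 12/7)
E(v, V) = -31*v/10 (E(v, V) = ((½ + (⅗)*(-1)) - 3)*v = ((½ - ⅗) - 3)*v = (-⅒ - 3)*v = -31*v/10)
3*E(T(3, 0), -29) = 3*(-31/10*12/7) = 3*(-186/35) = -558/35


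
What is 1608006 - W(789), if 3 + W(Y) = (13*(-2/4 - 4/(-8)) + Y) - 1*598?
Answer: 1607818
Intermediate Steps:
W(Y) = -601 + Y (W(Y) = -3 + ((13*(-2/4 - 4/(-8)) + Y) - 1*598) = -3 + ((13*(-2*1/4 - 4*(-1/8)) + Y) - 598) = -3 + ((13*(-1/2 + 1/2) + Y) - 598) = -3 + ((13*0 + Y) - 598) = -3 + ((0 + Y) - 598) = -3 + (Y - 598) = -3 + (-598 + Y) = -601 + Y)
1608006 - W(789) = 1608006 - (-601 + 789) = 1608006 - 1*188 = 1608006 - 188 = 1607818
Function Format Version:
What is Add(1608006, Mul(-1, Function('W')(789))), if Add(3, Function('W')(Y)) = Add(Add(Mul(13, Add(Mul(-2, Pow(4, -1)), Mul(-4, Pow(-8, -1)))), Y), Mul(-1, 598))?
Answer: 1607818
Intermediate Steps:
Function('W')(Y) = Add(-601, Y) (Function('W')(Y) = Add(-3, Add(Add(Mul(13, Add(Mul(-2, Pow(4, -1)), Mul(-4, Pow(-8, -1)))), Y), Mul(-1, 598))) = Add(-3, Add(Add(Mul(13, Add(Mul(-2, Rational(1, 4)), Mul(-4, Rational(-1, 8)))), Y), -598)) = Add(-3, Add(Add(Mul(13, Add(Rational(-1, 2), Rational(1, 2))), Y), -598)) = Add(-3, Add(Add(Mul(13, 0), Y), -598)) = Add(-3, Add(Add(0, Y), -598)) = Add(-3, Add(Y, -598)) = Add(-3, Add(-598, Y)) = Add(-601, Y))
Add(1608006, Mul(-1, Function('W')(789))) = Add(1608006, Mul(-1, Add(-601, 789))) = Add(1608006, Mul(-1, 188)) = Add(1608006, -188) = 1607818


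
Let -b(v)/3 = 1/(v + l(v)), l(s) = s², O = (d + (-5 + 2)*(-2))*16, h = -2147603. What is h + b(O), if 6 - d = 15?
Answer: -1614997457/752 ≈ -2.1476e+6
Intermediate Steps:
d = -9 (d = 6 - 1*15 = 6 - 15 = -9)
O = -48 (O = (-9 + (-5 + 2)*(-2))*16 = (-9 - 3*(-2))*16 = (-9 + 6)*16 = -3*16 = -48)
b(v) = -3/(v + v²)
h + b(O) = -2147603 - 3/(-48*(1 - 48)) = -2147603 - 3*(-1/48)/(-47) = -2147603 - 3*(-1/48)*(-1/47) = -2147603 - 1/752 = -1614997457/752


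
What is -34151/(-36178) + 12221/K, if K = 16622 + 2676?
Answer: 275294334/174540761 ≈ 1.5772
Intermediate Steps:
K = 19298
-34151/(-36178) + 12221/K = -34151/(-36178) + 12221/19298 = -34151*(-1/36178) + 12221*(1/19298) = 34151/36178 + 12221/19298 = 275294334/174540761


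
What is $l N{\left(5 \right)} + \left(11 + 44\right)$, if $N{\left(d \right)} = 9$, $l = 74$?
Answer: $721$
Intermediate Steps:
$l N{\left(5 \right)} + \left(11 + 44\right) = 74 \cdot 9 + \left(11 + 44\right) = 666 + 55 = 721$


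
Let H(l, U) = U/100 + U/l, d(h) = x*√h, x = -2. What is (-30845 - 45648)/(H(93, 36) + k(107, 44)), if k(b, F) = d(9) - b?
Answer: 59282075/86996 ≈ 681.43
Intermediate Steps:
d(h) = -2*√h
k(b, F) = -6 - b (k(b, F) = -2*√9 - b = -2*3 - b = -6 - b)
H(l, U) = U/100 + U/l (H(l, U) = U*(1/100) + U/l = U/100 + U/l)
(-30845 - 45648)/(H(93, 36) + k(107, 44)) = (-30845 - 45648)/(((1/100)*36 + 36/93) + (-6 - 1*107)) = -76493/((9/25 + 36*(1/93)) + (-6 - 107)) = -76493/((9/25 + 12/31) - 113) = -76493/(579/775 - 113) = -76493/(-86996/775) = -76493*(-775/86996) = 59282075/86996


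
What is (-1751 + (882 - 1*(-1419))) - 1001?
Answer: -451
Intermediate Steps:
(-1751 + (882 - 1*(-1419))) - 1001 = (-1751 + (882 + 1419)) - 1001 = (-1751 + 2301) - 1001 = 550 - 1001 = -451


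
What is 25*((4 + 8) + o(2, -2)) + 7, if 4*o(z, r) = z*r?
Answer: 282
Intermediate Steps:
o(z, r) = r*z/4 (o(z, r) = (z*r)/4 = (r*z)/4 = r*z/4)
25*((4 + 8) + o(2, -2)) + 7 = 25*((4 + 8) + (¼)*(-2)*2) + 7 = 25*(12 - 1) + 7 = 25*11 + 7 = 275 + 7 = 282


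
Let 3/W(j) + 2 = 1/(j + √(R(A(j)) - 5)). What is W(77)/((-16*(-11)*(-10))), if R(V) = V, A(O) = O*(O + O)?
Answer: 265/312928 + √1317/4693920 ≈ 0.00085457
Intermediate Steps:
A(O) = 2*O² (A(O) = O*(2*O) = 2*O²)
W(j) = 3/(-2 + 1/(j + √(-5 + 2*j²))) (W(j) = 3/(-2 + 1/(j + √(2*j² - 5))) = 3/(-2 + 1/(j + √(-5 + 2*j²))))
W(77)/((-16*(-11)*(-10))) = (3*(-1*77 - √(-5 + 2*77²))/(-1 + 2*77 + 2*√(-5 + 2*77²)))/((-16*(-11)*(-10))) = (3*(-77 - √(-5 + 2*5929))/(-1 + 154 + 2*√(-5 + 2*5929)))/((176*(-10))) = (3*(-77 - √(-5 + 11858))/(-1 + 154 + 2*√(-5 + 11858)))/(-1760) = (3*(-77 - √11853)/(-1 + 154 + 2*√11853))*(-1/1760) = (3*(-77 - 3*√1317)/(-1 + 154 + 2*(3*√1317)))*(-1/1760) = (3*(-77 - 3*√1317)/(-1 + 154 + 6*√1317))*(-1/1760) = (3*(-77 - 3*√1317)/(153 + 6*√1317))*(-1/1760) = -3*(-77 - 3*√1317)/(1760*(153 + 6*√1317))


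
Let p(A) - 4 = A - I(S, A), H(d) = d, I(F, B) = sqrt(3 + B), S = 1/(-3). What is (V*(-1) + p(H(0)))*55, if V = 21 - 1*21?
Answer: 220 - 55*sqrt(3) ≈ 124.74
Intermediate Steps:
S = -1/3 ≈ -0.33333
V = 0 (V = 21 - 21 = 0)
p(A) = 4 + A - sqrt(3 + A) (p(A) = 4 + (A - sqrt(3 + A)) = 4 + A - sqrt(3 + A))
(V*(-1) + p(H(0)))*55 = (0*(-1) + (4 + 0 - sqrt(3 + 0)))*55 = (0 + (4 + 0 - sqrt(3)))*55 = (0 + (4 - sqrt(3)))*55 = (4 - sqrt(3))*55 = 220 - 55*sqrt(3)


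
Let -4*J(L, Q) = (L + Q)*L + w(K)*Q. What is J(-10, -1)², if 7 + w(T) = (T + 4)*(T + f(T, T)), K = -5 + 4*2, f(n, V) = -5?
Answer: 17161/16 ≈ 1072.6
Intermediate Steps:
K = 3 (K = -5 + 8 = 3)
w(T) = -7 + (-5 + T)*(4 + T) (w(T) = -7 + (T + 4)*(T - 5) = -7 + (4 + T)*(-5 + T) = -7 + (-5 + T)*(4 + T))
J(L, Q) = 21*Q/4 - L*(L + Q)/4 (J(L, Q) = -((L + Q)*L + (-27 + 3² - 1*3)*Q)/4 = -(L*(L + Q) + (-27 + 9 - 3)*Q)/4 = -(L*(L + Q) - 21*Q)/4 = -(-21*Q + L*(L + Q))/4 = 21*Q/4 - L*(L + Q)/4)
J(-10, -1)² = (-¼*(-10)² + (21/4)*(-1) - ¼*(-10)*(-1))² = (-¼*100 - 21/4 - 5/2)² = (-25 - 21/4 - 5/2)² = (-131/4)² = 17161/16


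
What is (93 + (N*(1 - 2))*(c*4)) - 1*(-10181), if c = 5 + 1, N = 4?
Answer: 10178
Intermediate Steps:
c = 6
(93 + (N*(1 - 2))*(c*4)) - 1*(-10181) = (93 + (4*(1 - 2))*(6*4)) - 1*(-10181) = (93 + (4*(-1))*24) + 10181 = (93 - 4*24) + 10181 = (93 - 96) + 10181 = -3 + 10181 = 10178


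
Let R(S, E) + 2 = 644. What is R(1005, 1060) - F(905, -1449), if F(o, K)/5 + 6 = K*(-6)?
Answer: -42798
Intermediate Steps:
F(o, K) = -30 - 30*K (F(o, K) = -30 + 5*(K*(-6)) = -30 + 5*(-6*K) = -30 - 30*K)
R(S, E) = 642 (R(S, E) = -2 + 644 = 642)
R(1005, 1060) - F(905, -1449) = 642 - (-30 - 30*(-1449)) = 642 - (-30 + 43470) = 642 - 1*43440 = 642 - 43440 = -42798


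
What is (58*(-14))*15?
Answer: -12180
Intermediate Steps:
(58*(-14))*15 = -812*15 = -12180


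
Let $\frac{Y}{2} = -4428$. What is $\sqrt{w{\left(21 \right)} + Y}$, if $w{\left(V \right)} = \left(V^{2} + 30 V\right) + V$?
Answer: $2 i \sqrt{1941} \approx 88.114 i$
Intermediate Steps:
$Y = -8856$ ($Y = 2 \left(-4428\right) = -8856$)
$w{\left(V \right)} = V^{2} + 31 V$
$\sqrt{w{\left(21 \right)} + Y} = \sqrt{21 \left(31 + 21\right) - 8856} = \sqrt{21 \cdot 52 - 8856} = \sqrt{1092 - 8856} = \sqrt{-7764} = 2 i \sqrt{1941}$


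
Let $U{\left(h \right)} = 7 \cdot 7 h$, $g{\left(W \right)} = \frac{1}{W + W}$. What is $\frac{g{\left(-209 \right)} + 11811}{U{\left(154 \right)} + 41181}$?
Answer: $\frac{4936997}{20367886} \approx 0.24239$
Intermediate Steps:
$g{\left(W \right)} = \frac{1}{2 W}$
$U{\left(h \right)} = 49 h$
$\frac{g{\left(-209 \right)} + 11811}{U{\left(154 \right)} + 41181} = \frac{\frac{1}{2 \left(-209\right)} + 11811}{49 \cdot 154 + 41181} = \frac{\frac{1}{2} \left(- \frac{1}{209}\right) + 11811}{7546 + 41181} = \frac{- \frac{1}{418} + 11811}{48727} = \frac{4936997}{418} \cdot \frac{1}{48727} = \frac{4936997}{20367886}$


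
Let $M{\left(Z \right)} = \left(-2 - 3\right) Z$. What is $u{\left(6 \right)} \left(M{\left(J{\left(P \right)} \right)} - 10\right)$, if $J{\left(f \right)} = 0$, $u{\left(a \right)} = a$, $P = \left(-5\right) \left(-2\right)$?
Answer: $-60$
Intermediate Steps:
$P = 10$
$M{\left(Z \right)} = - 5 Z$ ($M{\left(Z \right)} = \left(-2 - 3\right) Z = - 5 Z$)
$u{\left(6 \right)} \left(M{\left(J{\left(P \right)} \right)} - 10\right) = 6 \left(\left(-5\right) 0 - 10\right) = 6 \left(0 - 10\right) = 6 \left(-10\right) = -60$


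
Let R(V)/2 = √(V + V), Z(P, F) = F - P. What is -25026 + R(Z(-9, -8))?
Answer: -25026 + 2*√2 ≈ -25023.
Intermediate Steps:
R(V) = 2*√2*√V (R(V) = 2*√(V + V) = 2*√(2*V) = 2*(√2*√V) = 2*√2*√V)
-25026 + R(Z(-9, -8)) = -25026 + 2*√2*√(-8 - 1*(-9)) = -25026 + 2*√2*√(-8 + 9) = -25026 + 2*√2*√1 = -25026 + 2*√2*1 = -25026 + 2*√2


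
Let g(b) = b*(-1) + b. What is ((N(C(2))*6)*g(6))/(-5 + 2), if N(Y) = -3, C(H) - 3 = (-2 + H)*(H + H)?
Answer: 0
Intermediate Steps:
C(H) = 3 + 2*H*(-2 + H) (C(H) = 3 + (-2 + H)*(H + H) = 3 + (-2 + H)*(2*H) = 3 + 2*H*(-2 + H))
g(b) = 0 (g(b) = -b + b = 0)
((N(C(2))*6)*g(6))/(-5 + 2) = (-3*6*0)/(-5 + 2) = (-18*0)/(-3) = -⅓*0 = 0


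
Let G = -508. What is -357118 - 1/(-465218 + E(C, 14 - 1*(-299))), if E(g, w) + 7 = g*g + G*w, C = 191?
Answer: -209895390263/587748 ≈ -3.5712e+5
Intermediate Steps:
E(g, w) = -7 + g² - 508*w (E(g, w) = -7 + (g*g - 508*w) = -7 + (g² - 508*w) = -7 + g² - 508*w)
-357118 - 1/(-465218 + E(C, 14 - 1*(-299))) = -357118 - 1/(-465218 + (-7 + 191² - 508*(14 - 1*(-299)))) = -357118 - 1/(-465218 + (-7 + 36481 - 508*(14 + 299))) = -357118 - 1/(-465218 + (-7 + 36481 - 508*313)) = -357118 - 1/(-465218 + (-7 + 36481 - 159004)) = -357118 - 1/(-465218 - 122530) = -357118 - 1/(-587748) = -357118 - 1*(-1/587748) = -357118 + 1/587748 = -209895390263/587748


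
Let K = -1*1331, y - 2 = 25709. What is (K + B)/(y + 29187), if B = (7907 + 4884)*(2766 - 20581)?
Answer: -113936498/27449 ≈ -4150.8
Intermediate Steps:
y = 25711 (y = 2 + 25709 = 25711)
K = -1331
B = -227871665 (B = 12791*(-17815) = -227871665)
(K + B)/(y + 29187) = (-1331 - 227871665)/(25711 + 29187) = -227872996/54898 = -227872996*1/54898 = -113936498/27449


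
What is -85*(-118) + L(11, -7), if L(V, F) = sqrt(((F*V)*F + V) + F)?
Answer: 10030 + sqrt(543) ≈ 10053.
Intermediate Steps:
L(V, F) = sqrt(F + V + V*F**2) (L(V, F) = sqrt((V*F**2 + V) + F) = sqrt((V + V*F**2) + F) = sqrt(F + V + V*F**2))
-85*(-118) + L(11, -7) = -85*(-118) + sqrt(-7 + 11 + 11*(-7)**2) = 10030 + sqrt(-7 + 11 + 11*49) = 10030 + sqrt(-7 + 11 + 539) = 10030 + sqrt(543)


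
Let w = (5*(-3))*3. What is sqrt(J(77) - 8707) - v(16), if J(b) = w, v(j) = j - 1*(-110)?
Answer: -126 + 4*I*sqrt(547) ≈ -126.0 + 93.552*I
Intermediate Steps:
v(j) = 110 + j (v(j) = j + 110 = 110 + j)
w = -45 (w = -15*3 = -45)
J(b) = -45
sqrt(J(77) - 8707) - v(16) = sqrt(-45 - 8707) - (110 + 16) = sqrt(-8752) - 1*126 = 4*I*sqrt(547) - 126 = -126 + 4*I*sqrt(547)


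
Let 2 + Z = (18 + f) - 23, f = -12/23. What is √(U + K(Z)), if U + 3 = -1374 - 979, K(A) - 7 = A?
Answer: 10*I*√12466/23 ≈ 48.544*I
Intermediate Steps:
f = -12/23 (f = -12*1/23 = -12/23 ≈ -0.52174)
Z = -173/23 (Z = -2 + ((18 - 12/23) - 23) = -2 + (402/23 - 23) = -2 - 127/23 = -173/23 ≈ -7.5217)
K(A) = 7 + A
U = -2356 (U = -3 + (-1374 - 979) = -3 - 2353 = -2356)
√(U + K(Z)) = √(-2356 + (7 - 173/23)) = √(-2356 - 12/23) = √(-54200/23) = 10*I*√12466/23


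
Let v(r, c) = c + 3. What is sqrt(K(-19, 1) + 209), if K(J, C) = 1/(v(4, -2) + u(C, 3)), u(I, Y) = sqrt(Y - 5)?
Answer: sqrt((210 + 209*I*sqrt(2))/(1 + I*sqrt(2))) ≈ 14.468 - 0.01629*I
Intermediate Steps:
u(I, Y) = sqrt(-5 + Y)
v(r, c) = 3 + c
K(J, C) = 1/(1 + I*sqrt(2)) (K(J, C) = 1/((3 - 2) + sqrt(-5 + 3)) = 1/(1 + sqrt(-2)) = 1/(1 + I*sqrt(2)))
sqrt(K(-19, 1) + 209) = sqrt((1/3 - I*sqrt(2)/3) + 209) = sqrt(628/3 - I*sqrt(2)/3)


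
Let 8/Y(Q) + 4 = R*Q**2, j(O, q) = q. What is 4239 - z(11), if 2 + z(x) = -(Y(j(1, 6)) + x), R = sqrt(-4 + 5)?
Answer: 17009/4 ≈ 4252.3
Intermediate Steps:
R = 1 (R = sqrt(1) = 1)
Y(Q) = 8/(-4 + Q**2) (Y(Q) = 8/(-4 + 1*Q**2) = 8/(-4 + Q**2))
z(x) = -9/4 - x (z(x) = -2 - (8/(-4 + 6**2) + x) = -2 - (8/(-4 + 36) + x) = -2 - (8/32 + x) = -2 - (8*(1/32) + x) = -2 - (1/4 + x) = -2 + (-1/4 - x) = -9/4 - x)
4239 - z(11) = 4239 - (-9/4 - 1*11) = 4239 - (-9/4 - 11) = 4239 - 1*(-53/4) = 4239 + 53/4 = 17009/4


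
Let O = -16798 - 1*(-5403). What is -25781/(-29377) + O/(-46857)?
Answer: 53199008/47466141 ≈ 1.1208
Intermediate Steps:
O = -11395 (O = -16798 + 5403 = -11395)
-25781/(-29377) + O/(-46857) = -25781/(-29377) - 11395/(-46857) = -25781*(-1/29377) - 11395*(-1/46857) = 889/1013 + 11395/46857 = 53199008/47466141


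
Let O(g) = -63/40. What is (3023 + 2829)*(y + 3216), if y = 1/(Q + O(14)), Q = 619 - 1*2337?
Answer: 117681638816/6253 ≈ 1.8820e+7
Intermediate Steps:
Q = -1718 (Q = 619 - 2337 = -1718)
O(g) = -63/40 (O(g) = -63*1/40 = -63/40)
y = -40/68783 (y = 1/(-1718 - 63/40) = 1/(-68783/40) = -40/68783 ≈ -0.00058154)
(3023 + 2829)*(y + 3216) = (3023 + 2829)*(-40/68783 + 3216) = 5852*(221206088/68783) = 117681638816/6253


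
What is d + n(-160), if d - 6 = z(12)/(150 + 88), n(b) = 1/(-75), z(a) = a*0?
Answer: 449/75 ≈ 5.9867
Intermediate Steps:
z(a) = 0
n(b) = -1/75
d = 6 (d = 6 + 0/(150 + 88) = 6 + 0/238 = 6 + 0*(1/238) = 6 + 0 = 6)
d + n(-160) = 6 - 1/75 = 449/75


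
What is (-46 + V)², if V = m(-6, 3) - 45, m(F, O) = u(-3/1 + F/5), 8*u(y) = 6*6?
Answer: 29929/4 ≈ 7482.3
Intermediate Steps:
u(y) = 9/2 (u(y) = (6*6)/8 = (⅛)*36 = 9/2)
m(F, O) = 9/2
V = -81/2 (V = 9/2 - 45 = -81/2 ≈ -40.500)
(-46 + V)² = (-46 - 81/2)² = (-173/2)² = 29929/4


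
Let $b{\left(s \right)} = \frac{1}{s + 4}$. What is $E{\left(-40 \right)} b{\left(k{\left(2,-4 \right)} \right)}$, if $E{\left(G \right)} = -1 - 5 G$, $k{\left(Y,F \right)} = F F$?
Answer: $\frac{199}{20} \approx 9.95$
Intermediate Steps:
$k{\left(Y,F \right)} = F^{2}$
$b{\left(s \right)} = \frac{1}{4 + s}$
$E{\left(-40 \right)} b{\left(k{\left(2,-4 \right)} \right)} = \frac{-1 - -200}{4 + \left(-4\right)^{2}} = \frac{-1 + 200}{4 + 16} = \frac{199}{20}$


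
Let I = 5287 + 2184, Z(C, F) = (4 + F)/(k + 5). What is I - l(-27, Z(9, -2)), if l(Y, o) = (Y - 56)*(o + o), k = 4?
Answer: 67571/9 ≈ 7507.9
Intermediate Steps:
Z(C, F) = 4/9 + F/9 (Z(C, F) = (4 + F)/(4 + 5) = (4 + F)/9 = (4 + F)*(1/9) = 4/9 + F/9)
I = 7471
l(Y, o) = 2*o*(-56 + Y) (l(Y, o) = (-56 + Y)*(2*o) = 2*o*(-56 + Y))
I - l(-27, Z(9, -2)) = 7471 - 2*(4/9 + (1/9)*(-2))*(-56 - 27) = 7471 - 2*(4/9 - 2/9)*(-83) = 7471 - 2*2*(-83)/9 = 7471 - 1*(-332/9) = 7471 + 332/9 = 67571/9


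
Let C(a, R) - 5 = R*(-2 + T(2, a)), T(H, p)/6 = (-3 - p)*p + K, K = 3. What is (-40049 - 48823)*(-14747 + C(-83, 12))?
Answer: 43781013360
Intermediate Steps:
T(H, p) = 18 + 6*p*(-3 - p) (T(H, p) = 6*((-3 - p)*p + 3) = 6*(p*(-3 - p) + 3) = 6*(3 + p*(-3 - p)) = 18 + 6*p*(-3 - p))
C(a, R) = 5 + R*(16 - 18*a - 6*a**2) (C(a, R) = 5 + R*(-2 + (18 - 18*a - 6*a**2)) = 5 + R*(16 - 18*a - 6*a**2))
(-40049 - 48823)*(-14747 + C(-83, 12)) = (-40049 - 48823)*(-14747 + (5 - 2*12 - 6*12*(-3 + (-83)**2 + 3*(-83)))) = -88872*(-14747 + (5 - 24 - 6*12*(-3 + 6889 - 249))) = -88872*(-14747 + (5 - 24 - 6*12*6637)) = -88872*(-14747 + (5 - 24 - 477864)) = -88872*(-14747 - 477883) = -88872*(-492630) = 43781013360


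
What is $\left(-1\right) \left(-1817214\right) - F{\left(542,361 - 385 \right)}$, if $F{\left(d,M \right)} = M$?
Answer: $1817238$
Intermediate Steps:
$\left(-1\right) \left(-1817214\right) - F{\left(542,361 - 385 \right)} = \left(-1\right) \left(-1817214\right) - \left(361 - 385\right) = 1817214 - \left(361 - 385\right) = 1817214 - -24 = 1817214 + 24 = 1817238$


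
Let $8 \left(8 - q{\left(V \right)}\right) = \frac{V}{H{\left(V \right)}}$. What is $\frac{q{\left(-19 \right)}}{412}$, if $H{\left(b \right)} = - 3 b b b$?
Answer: $\frac{69313}{3569568} \approx 0.019418$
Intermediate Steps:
$H{\left(b \right)} = - 3 b^{3}$ ($H{\left(b \right)} = - 3 b b^{2} = - 3 b^{3}$)
$q{\left(V \right)} = 8 + \frac{1}{24 V^{2}}$ ($q{\left(V \right)} = 8 - \frac{V \frac{1}{\left(-3\right) V^{3}}}{8} = 8 - \frac{V \left(- \frac{1}{3 V^{3}}\right)}{8} = 8 - \frac{\left(- \frac{1}{3}\right) \frac{1}{V^{2}}}{8} = 8 + \frac{1}{24 V^{2}}$)
$\frac{q{\left(-19 \right)}}{412} = \frac{8 + \frac{1}{24 \cdot 361}}{412} = \left(8 + \frac{1}{24} \cdot \frac{1}{361}\right) \frac{1}{412} = \left(8 + \frac{1}{8664}\right) \frac{1}{412} = \frac{69313}{8664} \cdot \frac{1}{412} = \frac{69313}{3569568}$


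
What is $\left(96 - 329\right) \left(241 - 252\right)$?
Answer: $2563$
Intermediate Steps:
$\left(96 - 329\right) \left(241 - 252\right) = - 233 \left(241 - 252\right) = \left(-233\right) \left(-11\right) = 2563$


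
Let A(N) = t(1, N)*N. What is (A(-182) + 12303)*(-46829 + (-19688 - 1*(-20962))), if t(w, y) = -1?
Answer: -568754175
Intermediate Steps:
A(N) = -N
(A(-182) + 12303)*(-46829 + (-19688 - 1*(-20962))) = (-1*(-182) + 12303)*(-46829 + (-19688 - 1*(-20962))) = (182 + 12303)*(-46829 + (-19688 + 20962)) = 12485*(-46829 + 1274) = 12485*(-45555) = -568754175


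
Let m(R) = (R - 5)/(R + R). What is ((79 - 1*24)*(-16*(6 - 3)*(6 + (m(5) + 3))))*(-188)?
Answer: 4466880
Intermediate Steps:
m(R) = (-5 + R)/(2*R) (m(R) = (-5 + R)/((2*R)) = (-5 + R)*(1/(2*R)) = (-5 + R)/(2*R))
((79 - 1*24)*(-16*(6 - 3)*(6 + (m(5) + 3))))*(-188) = ((79 - 1*24)*(-16*(6 - 3)*(6 + ((1/2)*(-5 + 5)/5 + 3))))*(-188) = ((79 - 24)*(-48*(6 + ((1/2)*(1/5)*0 + 3))))*(-188) = (55*(-48*(6 + (0 + 3))))*(-188) = (55*(-48*(6 + 3)))*(-188) = (55*(-48*9))*(-188) = (55*(-16*27))*(-188) = (55*(-432))*(-188) = -23760*(-188) = 4466880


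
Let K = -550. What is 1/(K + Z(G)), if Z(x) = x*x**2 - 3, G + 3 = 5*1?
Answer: -1/545 ≈ -0.0018349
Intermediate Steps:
G = 2 (G = -3 + 5*1 = -3 + 5 = 2)
Z(x) = -3 + x**3 (Z(x) = x**3 - 3 = -3 + x**3)
1/(K + Z(G)) = 1/(-550 + (-3 + 2**3)) = 1/(-550 + (-3 + 8)) = 1/(-550 + 5) = 1/(-545) = -1/545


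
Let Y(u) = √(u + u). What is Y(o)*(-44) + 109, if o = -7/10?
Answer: 109 - 44*I*√35/5 ≈ 109.0 - 52.062*I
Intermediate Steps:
o = -7/10 (o = -7*⅒ = -7/10 ≈ -0.70000)
Y(u) = √2*√u (Y(u) = √(2*u) = √2*√u)
Y(o)*(-44) + 109 = (√2*√(-7/10))*(-44) + 109 = (√2*(I*√70/10))*(-44) + 109 = (I*√35/5)*(-44) + 109 = -44*I*√35/5 + 109 = 109 - 44*I*√35/5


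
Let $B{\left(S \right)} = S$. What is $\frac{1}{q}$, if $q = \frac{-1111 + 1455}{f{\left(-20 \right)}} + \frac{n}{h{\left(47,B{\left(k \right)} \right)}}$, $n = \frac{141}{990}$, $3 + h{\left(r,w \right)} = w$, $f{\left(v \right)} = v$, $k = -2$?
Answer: $- \frac{1650}{28427} \approx -0.058043$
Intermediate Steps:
$h{\left(r,w \right)} = -3 + w$
$n = \frac{47}{330}$ ($n = 141 \cdot \frac{1}{990} = \frac{47}{330} \approx 0.14242$)
$q = - \frac{28427}{1650}$ ($q = \frac{-1111 + 1455}{-20} + \frac{47}{330 \left(-3 - 2\right)} = 344 \left(- \frac{1}{20}\right) + \frac{47}{330 \left(-5\right)} = - \frac{86}{5} + \frac{47}{330} \left(- \frac{1}{5}\right) = - \frac{86}{5} - \frac{47}{1650} = - \frac{28427}{1650} \approx -17.228$)
$\frac{1}{q} = \frac{1}{- \frac{28427}{1650}} = - \frac{1650}{28427}$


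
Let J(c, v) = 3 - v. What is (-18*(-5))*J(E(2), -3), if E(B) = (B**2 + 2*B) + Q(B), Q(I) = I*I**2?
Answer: 540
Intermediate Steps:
Q(I) = I**3
E(B) = B**2 + B**3 + 2*B (E(B) = (B**2 + 2*B) + B**3 = B**2 + B**3 + 2*B)
(-18*(-5))*J(E(2), -3) = (-18*(-5))*(3 - 1*(-3)) = 90*(3 + 3) = 90*6 = 540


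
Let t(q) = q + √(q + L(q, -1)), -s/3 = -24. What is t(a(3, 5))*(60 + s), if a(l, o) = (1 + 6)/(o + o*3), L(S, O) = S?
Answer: 231/5 + 66*√70/5 ≈ 156.64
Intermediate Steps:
s = 72 (s = -3*(-24) = 72)
a(l, o) = 7/(4*o) (a(l, o) = 7/(o + 3*o) = 7/((4*o)) = 7*(1/(4*o)) = 7/(4*o))
t(q) = q + √2*√q (t(q) = q + √(q + q) = q + √(2*q) = q + √2*√q)
t(a(3, 5))*(60 + s) = ((7/4)/5 + √2*√((7/4)/5))*(60 + 72) = ((7/4)*(⅕) + √2*√((7/4)*(⅕)))*132 = (7/20 + √2*√(7/20))*132 = (7/20 + √2*(√35/10))*132 = (7/20 + √70/10)*132 = 231/5 + 66*√70/5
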